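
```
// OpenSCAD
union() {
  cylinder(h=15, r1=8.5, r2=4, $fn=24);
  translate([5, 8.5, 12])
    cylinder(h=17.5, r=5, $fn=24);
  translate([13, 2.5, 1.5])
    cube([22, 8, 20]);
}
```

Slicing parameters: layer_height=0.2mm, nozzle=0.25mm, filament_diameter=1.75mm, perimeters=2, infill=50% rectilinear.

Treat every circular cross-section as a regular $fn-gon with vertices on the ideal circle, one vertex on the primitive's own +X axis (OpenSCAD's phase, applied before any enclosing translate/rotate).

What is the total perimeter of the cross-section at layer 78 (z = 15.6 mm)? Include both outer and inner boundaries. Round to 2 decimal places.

91.33 mm

At z = 15.6 mm: the cone is absent (z outside [0, 15]); the cylinder at (5, 8.5): section is a regular 24-gon, circumradius r=5 (perimeter = 2·24·5.000·sin(180°/24) = 31.33 mm); the cube at (13, 2.5) is present — its section is the full 22×8 rectangle (perimeter 60.00 mm); Merging all regions: the 2 present regions are separate (no shared area or edge), so areas and boundary lengths simply add and each stays a separate island — boundary = 91.33 mm. Overall, the cross-section has 2 separate islands. Total boundary length (outer) = 91.33 mm.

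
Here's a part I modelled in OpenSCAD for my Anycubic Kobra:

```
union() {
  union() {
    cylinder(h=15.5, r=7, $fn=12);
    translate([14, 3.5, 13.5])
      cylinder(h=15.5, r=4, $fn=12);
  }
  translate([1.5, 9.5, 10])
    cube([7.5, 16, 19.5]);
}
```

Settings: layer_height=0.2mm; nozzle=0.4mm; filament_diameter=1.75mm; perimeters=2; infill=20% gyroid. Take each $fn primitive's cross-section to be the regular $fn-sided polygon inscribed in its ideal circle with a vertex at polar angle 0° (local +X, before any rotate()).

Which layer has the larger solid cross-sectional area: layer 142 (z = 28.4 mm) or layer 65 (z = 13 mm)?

Layer 142 (z = 28.4): the cylinder is absent (z outside [0, 15.5]); the r=4 cylinder at (14, 3.5) gives a regular 12-gon of circumradius 4 (constant along its height) (area = (12/2)·4.000²·sin(360°/12) = 48.00 mm²); Combining (union): only the r=4 cylinder at (14, 3.5) is present, so the union is just that shape — area = 48.00 mm²; the cube at (1.5, 9.5) (footprint 7.5×16) is included at this height (area 120.00 mm²); Combining (union): the 2 present regions are separate (no shared area or edge), so areas and boundary lengths simply add and each stays a separate island — area = 168.00 mm². So its area = 168.00 mm². Layer 65 (z = 13): the r=7 cylinder gives a regular 12-gon of circumradius 7 (constant along its height) (area = (12/2)·7.000²·sin(360°/12) = 147.00 mm²); the cylinder at (14, 3.5) is absent (z outside [13.5, 29]); Taking the union: only the r=7 cylinder is present, so the union is just that shape — area = 147.00 mm²; the 7.5×16 cube at (1.5, 9.5) contributes its full rectangle (area 120.00 mm²); Combining (union): the 2 present regions are separate (no shared area or edge), so areas and boundary lengths simply add and each stays a separate island — area = 267.00 mm². So its area = 267.00 mm². Layer 65 is larger (267.00 vs 168.00 mm²).

layer 65 (z = 13 mm)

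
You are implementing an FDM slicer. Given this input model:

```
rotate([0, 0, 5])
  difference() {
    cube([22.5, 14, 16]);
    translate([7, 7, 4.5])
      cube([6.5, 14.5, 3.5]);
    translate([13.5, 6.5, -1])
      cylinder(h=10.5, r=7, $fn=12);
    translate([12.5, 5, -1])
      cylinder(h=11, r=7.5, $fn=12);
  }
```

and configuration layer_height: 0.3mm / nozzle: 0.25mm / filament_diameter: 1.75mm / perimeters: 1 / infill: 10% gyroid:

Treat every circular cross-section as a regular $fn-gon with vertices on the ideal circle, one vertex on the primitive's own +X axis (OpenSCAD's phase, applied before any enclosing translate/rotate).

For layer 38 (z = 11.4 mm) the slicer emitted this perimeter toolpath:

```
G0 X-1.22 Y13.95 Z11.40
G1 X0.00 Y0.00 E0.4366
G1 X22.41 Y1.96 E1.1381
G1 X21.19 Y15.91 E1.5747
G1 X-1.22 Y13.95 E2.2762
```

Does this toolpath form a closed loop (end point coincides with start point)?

yes

Start point (G0): (-1.22, 13.95). End point (last G1): the path returns to the start — closed.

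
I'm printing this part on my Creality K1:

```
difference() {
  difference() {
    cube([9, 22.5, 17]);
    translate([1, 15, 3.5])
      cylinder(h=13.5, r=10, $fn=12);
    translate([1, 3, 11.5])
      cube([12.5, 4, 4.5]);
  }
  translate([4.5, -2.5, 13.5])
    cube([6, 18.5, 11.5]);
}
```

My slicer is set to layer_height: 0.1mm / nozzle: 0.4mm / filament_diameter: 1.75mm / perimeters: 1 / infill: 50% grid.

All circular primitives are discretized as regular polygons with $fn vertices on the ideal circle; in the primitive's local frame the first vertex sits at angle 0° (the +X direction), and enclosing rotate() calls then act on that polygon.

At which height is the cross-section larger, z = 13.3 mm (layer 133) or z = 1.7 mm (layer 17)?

Layer 133 (z = 13.3): the cube (footprint 9×22.5) is included at this height (area 202.50 mm²); the cylinder at (1, 15): section is a regular 12-gon, circumradius r=10 (area = (12/2)·10.000²·sin(360°/12) = 300.00 mm²); the cube at (1, 3) (footprint 12.5×4) is included at this height (area 50.00 mm²); Taking the first minus the rest: starting from the 9×22.5 cube (202.50 mm²), the r=10 cylinder at (1, 15) partially overlaps it — only the 143.81 mm² overlap (of its 300.00 mm²) is removed, clipping the outline; the 12.5×4 cube at (1, 3) partially overlaps it — only the 25.13 mm² overlap (of its 50.00 mm²) is removed, clipping the outline — area = 33.56 mm²; the cube at (4.5, -2.5) does not reach this height (z outside [13.5, 25]); Taking the first minus the rest: none of the subtracted shapes is present at this height, so that combined region is unchanged — area = 33.56 mm². So its area = 33.56 mm². Layer 17 (z = 1.7): the cube (footprint 9×22.5) is included at this height (area 202.50 mm²); the cylinder at (1, 15) is absent (z outside [3.5, 17]); the cube at (1, 3) is not intersected at this z (z outside [11.5, 16]); Subtracting the remaining from the first: none of the subtracted shapes is present at this height, so the 9×22.5 cube is unchanged — area = 202.50 mm²; the cube at (4.5, -2.5) is not intersected at this z (z outside [13.5, 25]); Subtracting the remaining from the first: none of the subtracted shapes is present at this height, so that combined region is unchanged — area = 202.50 mm². So its area = 202.50 mm². Layer 17 is larger (202.50 vs 33.56 mm²).

layer 17 (z = 1.7 mm)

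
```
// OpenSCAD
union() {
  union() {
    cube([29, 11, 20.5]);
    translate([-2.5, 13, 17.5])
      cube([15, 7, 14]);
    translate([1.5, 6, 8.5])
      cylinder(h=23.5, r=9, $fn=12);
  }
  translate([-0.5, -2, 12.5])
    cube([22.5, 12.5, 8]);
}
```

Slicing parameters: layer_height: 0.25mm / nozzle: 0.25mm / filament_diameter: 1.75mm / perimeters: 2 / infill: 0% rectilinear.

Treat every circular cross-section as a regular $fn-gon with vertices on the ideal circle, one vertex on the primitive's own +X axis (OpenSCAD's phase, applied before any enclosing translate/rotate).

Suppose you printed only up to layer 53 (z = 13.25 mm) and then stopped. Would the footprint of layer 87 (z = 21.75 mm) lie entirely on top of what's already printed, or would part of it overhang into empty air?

Compare the two slices. At z = 13.25: the cube (footprint 29×11) is included at this height (area 319.00 mm²); the cube at (-2.5, 13) is not intersected at this z (z outside [17.5, 31.5]); the r=9 cylinder at (1.5, 6) gives a regular 12-gon of circumradius 9 (constant along its height) (area = (12/2)·9.000²·sin(360°/12) = 243.00 mm²); Combining (union): the regions partially overlap — summed areas 562.00 mm² minus the doubly-counted overlap 106.41 mm² gives 455.59 mm² — area = 455.59 mm²; the 22.5×12.5 cube at (-0.5, -2) contributes its full rectangle (area 281.25 mm²); Merging all regions: the regions partially overlap — summed areas 736.84 mm² minus the doubly-counted overlap 250.78 mm² gives 486.06 mm² — area = 486.06 mm². At z = 21.75: the cube does not reach this height (z outside [0, 20.5]); the cube at (-2.5, 13) (footprint 15×7) is included at this height (area 105.00 mm²); the cylinder at (1.5, 6): section is a regular 12-gon, circumradius r=9 (area = (12/2)·9.000²·sin(360°/12) = 243.00 mm²); Taking the union: the regions partially overlap — summed areas 348.00 mm² minus the doubly-counted overlap 12.46 mm² gives 335.54 mm² — area = 335.54 mm²; the cube at (-0.5, -2) is absent (z outside [12.5, 20.5]); Combining (union): only the result so far is present, so the union is just that shape — area = 335.54 mm². Checking containment: at z = 21.75 the cross-section extends beyond the z = 13.25 cross-section by about 92.54 mm².

part overhangs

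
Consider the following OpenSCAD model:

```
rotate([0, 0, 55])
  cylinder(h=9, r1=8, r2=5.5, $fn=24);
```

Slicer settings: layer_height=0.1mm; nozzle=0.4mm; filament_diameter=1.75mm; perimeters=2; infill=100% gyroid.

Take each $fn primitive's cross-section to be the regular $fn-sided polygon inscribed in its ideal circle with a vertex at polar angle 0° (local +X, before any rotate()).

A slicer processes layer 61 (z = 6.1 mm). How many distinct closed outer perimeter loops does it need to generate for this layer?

1

At z = 6.1 mm: the cone contributes a regular 24-gon of circumradius 6.306 (interpolated between r1=8 and r2=5.5 at t=0.678); (rotated 55° about Z; rotation is an isometry so areas/perimeters/island counts are preserved). The result has 1 disconnected region.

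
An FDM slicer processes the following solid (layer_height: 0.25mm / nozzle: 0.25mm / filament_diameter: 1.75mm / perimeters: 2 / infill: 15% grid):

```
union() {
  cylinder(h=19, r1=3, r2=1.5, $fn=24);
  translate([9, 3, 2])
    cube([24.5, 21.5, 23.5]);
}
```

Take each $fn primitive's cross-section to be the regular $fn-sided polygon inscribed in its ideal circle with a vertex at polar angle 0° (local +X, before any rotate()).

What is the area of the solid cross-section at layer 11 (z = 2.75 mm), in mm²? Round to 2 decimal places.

550.80 mm²

At z = 2.75 mm: the cone (r1=3→r2=1.5) has section circumradius 2.783 here — a regular 24-gon (area = (24/2)·2.783²·sin(360°/24) = 24.05 mm²); the cube at (9, 3) (footprint 24.5×21.5) is included at this height (area 526.75 mm²); Taking the union: the 2 present regions are separate (no shared area or edge), so areas and boundary lengths simply add and each stays a separate island — area = 550.80 mm². Overall, the cross-section has 2 separate islands. Net area = 550.80 mm².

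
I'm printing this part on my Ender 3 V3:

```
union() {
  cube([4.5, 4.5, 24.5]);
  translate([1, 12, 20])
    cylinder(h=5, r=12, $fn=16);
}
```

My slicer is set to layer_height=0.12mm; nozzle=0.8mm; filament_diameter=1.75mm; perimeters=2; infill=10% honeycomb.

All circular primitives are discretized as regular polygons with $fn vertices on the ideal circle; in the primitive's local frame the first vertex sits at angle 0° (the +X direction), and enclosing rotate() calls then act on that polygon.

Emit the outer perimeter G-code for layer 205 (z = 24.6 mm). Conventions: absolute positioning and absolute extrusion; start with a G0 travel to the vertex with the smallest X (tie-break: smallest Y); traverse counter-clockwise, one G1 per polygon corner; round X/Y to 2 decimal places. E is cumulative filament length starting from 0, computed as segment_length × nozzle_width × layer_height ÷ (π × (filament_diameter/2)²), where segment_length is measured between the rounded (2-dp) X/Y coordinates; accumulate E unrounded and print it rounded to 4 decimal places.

At z = 24.6 mm: the cube is not intersected at this z (z outside [0, 24.5]); the r=12 cylinder at (1, 12) gives a regular 16-gon of circumradius 12 (constant along its height); Combining (union): only the r=12 cylinder at (1, 12) is present, so the union is just that shape — 1 connected region. The outline is a single polygon with 16 vertices. Extrusion per mm of travel: 0.8 × 0.12 / (π × 0.875²) = 0.039912. Accumulating E over each segment gives final E = 2.9907.

G0 X-11.00 Y12.00 Z24.60
G1 X-10.09 Y7.41 E0.1868
G1 X-7.49 Y3.51 E0.3738
G1 X-3.59 Y0.91 E0.5609
G1 X1.00 Y0.00 E0.7477
G1 X5.59 Y0.91 E0.9344
G1 X9.49 Y3.51 E1.1215
G1 X12.09 Y7.41 E1.3086
G1 X13.00 Y12.00 E1.4954
G1 X12.09 Y16.59 E1.6821
G1 X9.49 Y20.49 E1.8692
G1 X5.59 Y23.09 E2.0563
G1 X1.00 Y24.00 E2.2430
G1 X-3.59 Y23.09 E2.4298
G1 X-7.49 Y20.49 E2.6169
G1 X-10.09 Y16.59 E2.8040
G1 X-11.00 Y12.00 E2.9907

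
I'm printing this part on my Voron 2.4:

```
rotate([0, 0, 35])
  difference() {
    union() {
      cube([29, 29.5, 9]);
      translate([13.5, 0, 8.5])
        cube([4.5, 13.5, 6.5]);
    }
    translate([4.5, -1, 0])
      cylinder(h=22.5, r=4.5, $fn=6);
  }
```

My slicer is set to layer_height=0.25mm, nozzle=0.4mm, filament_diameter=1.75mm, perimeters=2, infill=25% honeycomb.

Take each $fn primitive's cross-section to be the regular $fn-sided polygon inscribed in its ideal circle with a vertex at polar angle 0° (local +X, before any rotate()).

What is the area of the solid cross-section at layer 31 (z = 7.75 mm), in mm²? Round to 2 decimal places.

At z = 7.75 mm: the 29×29.5 cube contributes its full rectangle (area 855.50 mm²); the cube at (13.5, 0) does not reach this height (z outside [8.5, 15]); Combining (union): only the 29×29.5 cube is present, so the union is just that shape — area = 855.50 mm²; the r=4.5 cylinder at (4.5, -1) gives a regular 6-gon of circumradius 4.5 (constant along its height) (area = (6/2)·4.500²·sin(360°/6) = 52.61 mm²); After the difference (first − rest): starting from the result so far (855.50 mm²), the r=4.5 cylinder at (4.5, -1) partially overlaps it — only the 17.88 mm² overlap (of its 52.61 mm²) is removed, clipping the outline — area = 837.62 mm²; (whole slice rotated 35° about Z — lengths, areas and connectivity unchanged). Overall, the cross-section is a single solid region. Net area = 837.62 mm².

837.62 mm²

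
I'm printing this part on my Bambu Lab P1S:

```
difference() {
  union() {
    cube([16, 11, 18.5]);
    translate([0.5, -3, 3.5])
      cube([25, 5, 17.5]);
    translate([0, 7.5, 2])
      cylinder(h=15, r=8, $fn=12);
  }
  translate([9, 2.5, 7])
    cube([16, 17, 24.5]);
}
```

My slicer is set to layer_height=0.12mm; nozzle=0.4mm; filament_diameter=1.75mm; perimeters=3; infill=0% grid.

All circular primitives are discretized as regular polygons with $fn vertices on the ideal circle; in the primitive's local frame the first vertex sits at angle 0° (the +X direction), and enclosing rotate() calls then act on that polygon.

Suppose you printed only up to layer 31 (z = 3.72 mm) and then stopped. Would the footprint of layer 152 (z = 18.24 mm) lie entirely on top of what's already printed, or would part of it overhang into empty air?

Compare the two slices. At z = 3.72: the 16×11 cube contributes its full rectangle (area 176.00 mm²); the cube at (0.5, -3) is present — its section is the full 25×5 rectangle (area 125.00 mm²); the r=8 cylinder at (0, 7.5) gives a regular 12-gon of circumradius 8 (constant along its height) (area = (12/2)·8.000²·sin(360°/12) = 192.00 mm²); Combining (union): the regions partially overlap — summed areas 493.00 mm² minus the doubly-counted overlap 105.14 mm² gives 387.86 mm² — area = 387.86 mm²; the cube at (9, 2.5) does not reach this height (z outside [7, 31.5]); Taking the first minus the rest: none of the subtracted shapes is present at this height, so the result so far is unchanged — area = 387.86 mm². At z = 18.24: the cube is present — its section is the full 16×11 rectangle (area 176.00 mm²); the 25×5 cube at (0.5, -3) contributes its full rectangle (area 125.00 mm²); the cylinder at (0, 7.5) is not intersected at this z (z outside [2, 17]); Taking the union: the regions partially overlap — summed areas 301.00 mm² minus the doubly-counted overlap 31.00 mm² gives 270.00 mm² — area = 270.00 mm²; the cube at (9, 2.5) (footprint 16×17) is included at this height (area 272.00 mm²); Taking the first minus the rest: starting from that combined region (270.00 mm²), the 16×17 cube at (9, 2.5) partially overlaps it — only the 59.50 mm² overlap (of its 272.00 mm²) is removed, clipping the outline — area = 210.50 mm². Checking containment: the cross-section at z = 18.24 is a subset of the cross-section at z = 3.72.

entirely on top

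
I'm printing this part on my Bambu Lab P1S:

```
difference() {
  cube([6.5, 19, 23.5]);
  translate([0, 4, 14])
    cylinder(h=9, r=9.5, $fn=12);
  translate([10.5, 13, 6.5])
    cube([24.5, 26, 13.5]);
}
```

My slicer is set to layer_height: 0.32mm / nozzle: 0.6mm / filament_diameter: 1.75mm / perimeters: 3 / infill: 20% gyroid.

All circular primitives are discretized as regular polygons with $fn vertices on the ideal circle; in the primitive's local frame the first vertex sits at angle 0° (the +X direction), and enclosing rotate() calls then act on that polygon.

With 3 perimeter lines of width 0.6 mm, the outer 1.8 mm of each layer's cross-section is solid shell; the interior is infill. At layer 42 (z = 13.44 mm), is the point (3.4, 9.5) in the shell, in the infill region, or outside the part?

At z = 13.44 mm: the 6.5×19 cube contributes its full rectangle; the cylinder at (0, 4) does not reach this height (z outside [14, 23]); the 24.5×26 cube at (10.5, 13) contributes its full rectangle; Subtracting the remaining from the first: starting from the 6.5×19 cube, the 24.5×26 cube at (10.5, 13) misses the remaining region (no effect) — 1 connected region. Overall, the cross-section is a single solid region. The nearest boundary edge runs (6.50, 19.00)→(6.50, 0.00); distance from the point to it = 3.10 mm. The point is inside the cross-section and 3.10 mm from the nearest boundary — more than the 1.8 mm shell width (3 × 0.6), so it's in the infill interior.

infill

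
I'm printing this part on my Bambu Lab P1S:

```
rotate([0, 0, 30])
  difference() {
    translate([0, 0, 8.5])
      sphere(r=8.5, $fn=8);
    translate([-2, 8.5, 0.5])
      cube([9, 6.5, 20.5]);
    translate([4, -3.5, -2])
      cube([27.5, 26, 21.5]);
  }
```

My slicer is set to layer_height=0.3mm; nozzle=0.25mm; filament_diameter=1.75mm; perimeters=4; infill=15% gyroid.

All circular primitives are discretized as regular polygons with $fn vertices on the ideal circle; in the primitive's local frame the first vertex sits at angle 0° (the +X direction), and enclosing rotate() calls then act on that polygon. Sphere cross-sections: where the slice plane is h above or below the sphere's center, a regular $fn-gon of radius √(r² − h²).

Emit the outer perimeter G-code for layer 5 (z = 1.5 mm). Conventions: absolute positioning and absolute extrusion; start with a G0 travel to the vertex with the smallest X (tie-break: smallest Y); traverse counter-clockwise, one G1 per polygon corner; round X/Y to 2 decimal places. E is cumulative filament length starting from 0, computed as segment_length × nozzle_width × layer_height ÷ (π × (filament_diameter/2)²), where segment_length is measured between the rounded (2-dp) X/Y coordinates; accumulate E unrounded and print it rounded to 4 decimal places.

G0 X-4.66 Y1.25 Z1.50
G1 X-4.18 Y-2.41 E0.1151
G1 X-1.25 Y-4.66 E0.2303
G1 X2.41 Y-4.18 E0.3454
G1 X4.66 Y-1.25 E0.4606
G1 X4.46 Y0.28 E0.5087
G1 X2.47 Y3.72 E0.6326
G1 X1.25 Y4.66 E0.6806
G1 X-2.41 Y4.18 E0.7957
G1 X-4.66 Y1.25 E0.9109

At z = 1.5 mm: the r=8.5 sphere slices to a regular 8-gon of circumradius 4.822 (√(r²−h²) with h=7 from center); the cube at (-2, 8.5) is present — its section is the full 9×6.5 rectangle; the cube at (4, -3.5) is present — its section is the full 27.5×26 rectangle; Taking the first minus the rest: starting from the r=8.5 sphere, the 9×6.5 cube at (-2, 8.5) misses the remaining region (no effect); the 27.5×26 cube at (4, -3.5) partially overlaps it — only the 1.63 mm² overlap (of its 715.00 mm²) is removed, clipping the outline — 1 connected region; (rotated 30° about Z; rotation is an isometry so areas/perimeters/island counts are preserved). The outline is a single polygon with 9 vertices. Extrusion per mm of travel: 0.25 × 0.3 / (π × 0.875²) = 0.031181. Accumulating E over each segment gives final E = 0.9109.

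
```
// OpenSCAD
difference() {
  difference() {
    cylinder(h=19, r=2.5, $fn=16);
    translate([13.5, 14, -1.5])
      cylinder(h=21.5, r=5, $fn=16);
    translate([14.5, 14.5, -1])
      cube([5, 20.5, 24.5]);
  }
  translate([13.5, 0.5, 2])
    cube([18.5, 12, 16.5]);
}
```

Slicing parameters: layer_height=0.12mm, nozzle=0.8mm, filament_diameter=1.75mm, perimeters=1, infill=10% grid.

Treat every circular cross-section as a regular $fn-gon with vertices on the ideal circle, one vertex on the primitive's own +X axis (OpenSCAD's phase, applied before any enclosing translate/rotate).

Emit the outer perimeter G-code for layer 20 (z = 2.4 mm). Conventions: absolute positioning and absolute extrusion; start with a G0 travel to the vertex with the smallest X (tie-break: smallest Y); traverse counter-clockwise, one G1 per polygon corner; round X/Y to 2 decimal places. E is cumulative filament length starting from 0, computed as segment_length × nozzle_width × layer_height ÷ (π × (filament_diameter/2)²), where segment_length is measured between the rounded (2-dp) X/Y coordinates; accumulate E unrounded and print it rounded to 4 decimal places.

At z = 2.4 mm: the cylinder: section is a regular 16-gon, circumradius r=2.5; the r=5 cylinder at (13.5, 14) gives a regular 16-gon of circumradius 5 (constant along its height); the cube at (14.5, 14.5) is present — its section is the full 5×20.5 rectangle; Subtracting the remaining from the first: starting from the r=2.5 cylinder, the r=5 cylinder at (13.5, 14) misses the remaining region (no effect); the 5×20.5 cube at (14.5, 14.5) misses the remaining region (no effect) — 1 connected region; the cube at (13.5, 0.5) is present — its section is the full 18.5×12 rectangle; After the difference (first − rest): starting from that combined region, the 18.5×12 cube at (13.5, 0.5) misses the remaining region (no effect) — 1 connected region. The outline is a single polygon with 16 vertices. Extrusion per mm of travel: 0.8 × 0.12 / (π × 0.875²) = 0.039912. Accumulating E over each segment gives final E = 0.6233.

G0 X-2.50 Y0.00 Z2.40
G1 X-2.31 Y-0.96 E0.0391
G1 X-1.77 Y-1.77 E0.0779
G1 X-0.96 Y-2.31 E0.1168
G1 X0.00 Y-2.50 E0.1558
G1 X0.96 Y-2.31 E0.1949
G1 X1.77 Y-1.77 E0.2337
G1 X2.31 Y-0.96 E0.2726
G1 X2.50 Y0.00 E0.3117
G1 X2.31 Y0.96 E0.3507
G1 X1.77 Y1.77 E0.3896
G1 X0.96 Y2.31 E0.4284
G1 X0.00 Y2.50 E0.4675
G1 X-0.96 Y2.31 E0.5065
G1 X-1.77 Y1.77 E0.5454
G1 X-2.31 Y0.96 E0.5842
G1 X-2.50 Y0.00 E0.6233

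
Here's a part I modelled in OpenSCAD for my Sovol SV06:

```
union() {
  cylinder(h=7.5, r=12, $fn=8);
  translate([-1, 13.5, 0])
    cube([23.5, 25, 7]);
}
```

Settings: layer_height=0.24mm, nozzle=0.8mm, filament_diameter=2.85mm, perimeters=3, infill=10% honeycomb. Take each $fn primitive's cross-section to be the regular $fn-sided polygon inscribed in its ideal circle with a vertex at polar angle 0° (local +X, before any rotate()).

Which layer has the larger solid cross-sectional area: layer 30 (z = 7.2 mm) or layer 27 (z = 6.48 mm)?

Layer 30 (z = 7.2): the r=12 cylinder contributes a regular 8-gon of circumradius 12 (area = (8/2)·12.000²·sin(360°/8) = 407.29 mm²); the cube at (-1, 13.5) does not reach this height (z outside [0, 7]); Merging all regions: only the r=12 cylinder is present, so the union is just that shape — area = 407.29 mm². So its area = 407.29 mm². Layer 27 (z = 6.48): the r=12 cylinder contributes a regular 8-gon of circumradius 12 (area = (8/2)·12.000²·sin(360°/8) = 407.29 mm²); the cube at (-1, 13.5) (footprint 23.5×25) is included at this height (area 587.50 mm²); Taking the union: the 2 present regions are separate (no shared area or edge), so areas and boundary lengths simply add and each stays a separate island — area = 994.79 mm². So its area = 994.79 mm². Layer 27 is larger (994.79 vs 407.29 mm²).

layer 27 (z = 6.48 mm)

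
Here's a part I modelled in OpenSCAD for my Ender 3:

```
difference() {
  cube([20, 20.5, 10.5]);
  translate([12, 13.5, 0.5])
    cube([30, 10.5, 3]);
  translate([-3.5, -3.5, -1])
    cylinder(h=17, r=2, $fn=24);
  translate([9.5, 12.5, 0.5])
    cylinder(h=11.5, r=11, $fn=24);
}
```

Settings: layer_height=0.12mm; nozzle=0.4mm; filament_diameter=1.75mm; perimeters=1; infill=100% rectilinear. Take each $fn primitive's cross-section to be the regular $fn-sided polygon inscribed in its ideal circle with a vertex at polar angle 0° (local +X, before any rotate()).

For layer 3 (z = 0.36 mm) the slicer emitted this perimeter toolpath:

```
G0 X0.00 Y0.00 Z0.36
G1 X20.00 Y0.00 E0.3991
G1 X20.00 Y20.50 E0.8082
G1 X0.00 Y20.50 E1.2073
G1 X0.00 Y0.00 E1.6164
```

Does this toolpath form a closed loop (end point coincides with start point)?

Start point (G0): (0.00, 0.00). End point (last G1): the path returns to the start — closed.

yes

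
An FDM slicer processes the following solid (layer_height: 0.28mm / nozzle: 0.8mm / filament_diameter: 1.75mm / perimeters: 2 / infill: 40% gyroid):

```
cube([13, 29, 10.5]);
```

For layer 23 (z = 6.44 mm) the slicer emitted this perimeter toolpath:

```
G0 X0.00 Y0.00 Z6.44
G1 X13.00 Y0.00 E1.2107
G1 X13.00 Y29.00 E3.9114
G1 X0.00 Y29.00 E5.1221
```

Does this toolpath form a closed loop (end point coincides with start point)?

Start point (G0): (0.00, 0.00). End point (last G1): the path does not return to the start — open.

no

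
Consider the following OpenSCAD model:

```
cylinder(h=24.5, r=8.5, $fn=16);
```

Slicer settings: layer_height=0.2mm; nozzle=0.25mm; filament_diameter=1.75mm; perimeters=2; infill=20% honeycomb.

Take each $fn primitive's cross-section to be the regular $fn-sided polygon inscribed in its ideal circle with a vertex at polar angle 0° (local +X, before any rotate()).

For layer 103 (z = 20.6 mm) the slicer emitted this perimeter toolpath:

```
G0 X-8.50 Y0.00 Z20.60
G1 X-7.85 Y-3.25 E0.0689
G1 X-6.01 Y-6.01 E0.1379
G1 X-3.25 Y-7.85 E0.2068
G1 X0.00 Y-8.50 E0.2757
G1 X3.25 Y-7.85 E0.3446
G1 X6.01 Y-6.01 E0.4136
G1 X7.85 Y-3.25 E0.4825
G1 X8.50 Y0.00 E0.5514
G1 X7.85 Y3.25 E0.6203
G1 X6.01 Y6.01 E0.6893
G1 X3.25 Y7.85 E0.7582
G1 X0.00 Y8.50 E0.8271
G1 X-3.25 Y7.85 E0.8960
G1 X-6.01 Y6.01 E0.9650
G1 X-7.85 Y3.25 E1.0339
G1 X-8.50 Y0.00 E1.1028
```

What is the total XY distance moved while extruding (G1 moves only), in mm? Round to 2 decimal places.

Sum the Euclidean lengths of each G1 segment: total = 53.05 mm.

53.05 mm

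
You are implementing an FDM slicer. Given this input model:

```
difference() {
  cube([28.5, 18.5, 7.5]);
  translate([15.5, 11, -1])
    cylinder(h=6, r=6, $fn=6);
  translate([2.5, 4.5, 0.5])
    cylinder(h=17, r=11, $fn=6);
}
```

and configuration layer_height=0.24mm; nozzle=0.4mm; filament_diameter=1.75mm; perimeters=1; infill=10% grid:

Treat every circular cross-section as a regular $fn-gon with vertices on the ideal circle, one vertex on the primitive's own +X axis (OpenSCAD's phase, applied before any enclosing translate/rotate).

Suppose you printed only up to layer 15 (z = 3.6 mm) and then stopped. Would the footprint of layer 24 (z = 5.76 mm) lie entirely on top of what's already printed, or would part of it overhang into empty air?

Compare the two slices. At z = 3.6: the cube is present — its section is the full 28.5×18.5 rectangle (area 527.25 mm²); the r=6 cylinder at (15.5, 11) contributes a regular 6-gon of circumradius 6 (area = (6/2)·6.000²·sin(360°/6) = 93.53 mm²); the r=11 cylinder at (2.5, 4.5) gives a regular 6-gon of circumradius 11 (constant along its height) (area = (6/2)·11.000²·sin(360°/6) = 314.37 mm²); After the difference (first − rest): starting from the 28.5×18.5 cube (527.25 mm²), the r=6 cylinder at (15.5, 11) lies wholly inside it (removes its full 93.53 mm² and its 36.00 mm outline becomes a hole wall); the r=11 cylinder at (2.5, 4.5) partially overlaps it — only the 156.00 mm² overlap (of its 314.37 mm²) is removed, clipping the outline — area = 277.72 mm². At z = 5.76: the cube (footprint 28.5×18.5) is included at this height (area 527.25 mm²); the cylinder at (15.5, 11) is absent (z outside [-1, 5]); the r=11 cylinder at (2.5, 4.5) contributes a regular 6-gon of circumradius 11 (area = (6/2)·11.000²·sin(360°/6) = 314.37 mm²); Taking the first minus the rest: starting from the 28.5×18.5 cube (527.25 mm²), the r=11 cylinder at (2.5, 4.5) partially overlaps it — only the 157.31 mm² overlap (of its 314.37 mm²) is removed, clipping the outline — area = 369.94 mm². Checking containment: at z = 5.76 the cross-section extends beyond the z = 3.6 cross-section by about 92.22 mm².

part overhangs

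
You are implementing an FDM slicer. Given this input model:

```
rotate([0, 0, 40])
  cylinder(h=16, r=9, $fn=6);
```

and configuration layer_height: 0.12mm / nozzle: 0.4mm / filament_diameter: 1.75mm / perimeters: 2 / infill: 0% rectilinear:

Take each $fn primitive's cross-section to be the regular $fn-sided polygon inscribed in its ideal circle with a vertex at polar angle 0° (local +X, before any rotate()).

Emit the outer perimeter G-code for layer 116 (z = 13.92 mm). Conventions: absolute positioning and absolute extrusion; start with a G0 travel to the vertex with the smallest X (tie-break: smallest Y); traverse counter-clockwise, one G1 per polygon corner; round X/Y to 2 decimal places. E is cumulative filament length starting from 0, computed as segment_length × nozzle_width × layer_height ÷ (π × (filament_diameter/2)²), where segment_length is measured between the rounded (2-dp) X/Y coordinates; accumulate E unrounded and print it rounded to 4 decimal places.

At z = 13.92 mm: the r=9 cylinder contributes a regular 6-gon of circumradius 9; (whole slice rotated 40° about Z — lengths, areas and connectivity unchanged). The outline is a single polygon with 6 vertices. Extrusion per mm of travel: 0.4 × 0.12 / (π × 0.875²) = 0.019956. Accumulating E over each segment gives final E = 1.0776.

G0 X-8.46 Y3.08 Z13.92
G1 X-6.89 Y-5.79 E0.1798
G1 X1.56 Y-8.86 E0.3592
G1 X8.46 Y-3.08 E0.5388
G1 X6.89 Y5.79 E0.7186
G1 X-1.56 Y8.86 E0.8980
G1 X-8.46 Y3.08 E1.0776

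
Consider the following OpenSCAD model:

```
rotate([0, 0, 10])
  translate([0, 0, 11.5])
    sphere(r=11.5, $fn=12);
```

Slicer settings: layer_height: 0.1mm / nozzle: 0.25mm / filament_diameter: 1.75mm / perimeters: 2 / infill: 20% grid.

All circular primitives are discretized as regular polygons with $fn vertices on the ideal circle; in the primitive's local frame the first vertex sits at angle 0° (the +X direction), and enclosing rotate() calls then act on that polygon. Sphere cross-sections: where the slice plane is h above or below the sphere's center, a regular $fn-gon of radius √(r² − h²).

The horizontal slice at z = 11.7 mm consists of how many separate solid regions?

1

At z = 11.7 mm: the r=11.5 sphere slices to a regular 12-gon of circumradius 11.498 (√(r²−h²) with h=0.2 from center); (rotated 10° about Z; rotation is an isometry so areas/perimeters/island counts are preserved). The result has 1 disconnected region.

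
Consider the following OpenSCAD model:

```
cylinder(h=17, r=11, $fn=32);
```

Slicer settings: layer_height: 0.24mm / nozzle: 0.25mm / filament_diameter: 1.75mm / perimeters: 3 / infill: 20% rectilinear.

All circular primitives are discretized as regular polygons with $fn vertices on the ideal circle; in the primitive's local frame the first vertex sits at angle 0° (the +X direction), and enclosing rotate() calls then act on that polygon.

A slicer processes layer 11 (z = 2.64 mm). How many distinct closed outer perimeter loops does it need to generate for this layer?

At z = 2.64 mm: the r=11 cylinder gives a regular 32-gon of circumradius 11 (constant along its height). The result has 1 disconnected region.

1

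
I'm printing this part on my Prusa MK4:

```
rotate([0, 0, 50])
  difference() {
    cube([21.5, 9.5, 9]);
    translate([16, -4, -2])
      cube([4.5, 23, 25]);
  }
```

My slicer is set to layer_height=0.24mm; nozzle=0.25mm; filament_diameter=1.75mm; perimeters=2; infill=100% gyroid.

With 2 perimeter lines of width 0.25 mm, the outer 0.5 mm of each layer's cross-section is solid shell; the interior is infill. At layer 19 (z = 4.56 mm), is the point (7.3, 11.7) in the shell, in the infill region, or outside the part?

infill

At z = 4.56 mm: the cube is present — its section is the full 21.5×9.5 rectangle; the cube at (16, -4) is present — its section is the full 4.5×23 rectangle; Taking the first minus the rest: starting from the 21.5×9.5 cube, the 4.5×23 cube at (16, -4) partially overlaps it — only the 42.75 mm² overlap (of its 103.50 mm²) is removed, clipping the outline — 2 connected regions; (whole slice rotated 50° about Z — lengths, areas and connectivity unchanged). Overall, the cross-section has 2 separate islands. Undo the 50° rotation: the query point maps to (13.655, 1.928) in the un-rotated model frame. The nearest boundary edge runs (16.00, 0.00)→(0.00, 0.00); distance from the point to it = 1.93 mm. (Shell/infill is judged within the island containing the point — the largest one.) The point is inside the cross-section and 1.93 mm from the nearest boundary — more than the 0.5 mm shell width (2 × 0.25), so it's in the infill interior.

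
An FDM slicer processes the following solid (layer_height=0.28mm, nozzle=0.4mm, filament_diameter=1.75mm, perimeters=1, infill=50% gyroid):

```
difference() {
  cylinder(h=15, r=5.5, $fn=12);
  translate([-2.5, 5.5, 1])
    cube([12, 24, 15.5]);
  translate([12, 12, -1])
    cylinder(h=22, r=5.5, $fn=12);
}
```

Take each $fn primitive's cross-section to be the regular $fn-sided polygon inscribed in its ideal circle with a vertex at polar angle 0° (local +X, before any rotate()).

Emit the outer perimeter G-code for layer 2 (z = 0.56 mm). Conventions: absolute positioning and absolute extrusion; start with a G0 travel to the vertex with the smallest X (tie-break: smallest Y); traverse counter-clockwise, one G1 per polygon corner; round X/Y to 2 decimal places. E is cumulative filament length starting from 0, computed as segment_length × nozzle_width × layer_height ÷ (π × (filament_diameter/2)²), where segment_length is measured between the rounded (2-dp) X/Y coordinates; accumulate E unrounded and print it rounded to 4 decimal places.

G0 X-5.50 Y0.00 Z0.56
G1 X-4.76 Y-2.75 E0.1326
G1 X-2.75 Y-4.76 E0.2650
G1 X0.00 Y-5.50 E0.3976
G1 X2.75 Y-4.76 E0.5302
G1 X4.76 Y-2.75 E0.6625
G1 X5.50 Y0.00 E0.7952
G1 X4.76 Y2.75 E0.9278
G1 X2.75 Y4.76 E1.0601
G1 X0.00 Y5.50 E1.1927
G1 X-2.75 Y4.76 E1.3253
G1 X-4.76 Y2.75 E1.4577
G1 X-5.50 Y0.00 E1.5903

At z = 0.56 mm: the cylinder: section is a regular 12-gon, circumradius r=5.5; the cube at (-2.5, 5.5) is not intersected at this z (z outside [1, 16.5]); the r=5.5 cylinder at (12, 12) contributes a regular 12-gon of circumradius 5.5; Subtracting the remaining from the first: starting from the r=5.5 cylinder, the r=5.5 cylinder at (12, 12) misses the remaining region (no effect) — 1 connected region. The outline is a single polygon with 12 vertices. Extrusion per mm of travel: 0.4 × 0.28 / (π × 0.875²) = 0.046564. Accumulating E over each segment gives final E = 1.5903.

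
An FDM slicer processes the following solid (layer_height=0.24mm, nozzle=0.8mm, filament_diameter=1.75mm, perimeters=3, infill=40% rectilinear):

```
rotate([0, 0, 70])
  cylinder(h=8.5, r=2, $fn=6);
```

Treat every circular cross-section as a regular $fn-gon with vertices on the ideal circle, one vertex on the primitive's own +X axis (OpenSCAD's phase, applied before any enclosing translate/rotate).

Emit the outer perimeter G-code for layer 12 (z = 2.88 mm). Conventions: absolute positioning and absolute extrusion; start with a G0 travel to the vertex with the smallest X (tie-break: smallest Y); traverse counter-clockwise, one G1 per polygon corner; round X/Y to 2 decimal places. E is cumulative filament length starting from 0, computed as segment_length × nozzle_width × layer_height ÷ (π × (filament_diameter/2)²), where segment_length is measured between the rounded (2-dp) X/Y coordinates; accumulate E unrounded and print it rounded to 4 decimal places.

At z = 2.88 mm: the r=2 cylinder gives a regular 6-gon of circumradius 2 (constant along its height); (rotated 70° about Z; rotation is an isometry so areas/perimeters/island counts are preserved). The outline is a single polygon with 6 vertices. Extrusion per mm of travel: 0.8 × 0.24 / (π × 0.875²) = 0.079824. Accumulating E over each segment gives final E = 0.9581.

G0 X-1.97 Y-0.35 Z2.88
G1 X-0.68 Y-1.88 E0.1597
G1 X1.29 Y-1.53 E0.3195
G1 X1.97 Y0.35 E0.4790
G1 X0.68 Y1.88 E0.6388
G1 X-1.29 Y1.53 E0.7985
G1 X-1.97 Y-0.35 E0.9581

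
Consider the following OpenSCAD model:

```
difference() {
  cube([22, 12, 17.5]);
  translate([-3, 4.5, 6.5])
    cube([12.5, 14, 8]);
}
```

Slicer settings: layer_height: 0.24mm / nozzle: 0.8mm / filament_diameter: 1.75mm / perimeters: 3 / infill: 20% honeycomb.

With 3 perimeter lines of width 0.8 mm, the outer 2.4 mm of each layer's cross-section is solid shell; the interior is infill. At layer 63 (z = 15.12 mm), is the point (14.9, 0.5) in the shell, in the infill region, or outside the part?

shell

At z = 15.12 mm: the cube is present — its section is the full 22×12 rectangle; the cube at (-3, 4.5) is not intersected at this z (z outside [6.5, 14.5]); After the difference (first − rest): none of the subtracted shapes is present at this height, so the 22×12 cube is unchanged — 1 connected region. Overall, the cross-section is a single solid region. The nearest boundary edge runs (0.00, 0.00)→(22.00, 0.00); distance from the point to it = 0.50 mm. The point is inside the cross-section, 0.50 mm from the nearest boundary — within the 2.4 mm shell band (3 × 0.8).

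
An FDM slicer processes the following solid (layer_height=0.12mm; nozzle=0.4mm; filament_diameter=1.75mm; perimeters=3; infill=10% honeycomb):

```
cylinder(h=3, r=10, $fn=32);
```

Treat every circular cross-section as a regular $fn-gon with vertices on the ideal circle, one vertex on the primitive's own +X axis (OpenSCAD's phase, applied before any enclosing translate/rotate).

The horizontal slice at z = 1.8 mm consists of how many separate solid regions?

1

At z = 1.8 mm: the cylinder: section is a regular 32-gon, circumradius r=10. The result has 1 disconnected region.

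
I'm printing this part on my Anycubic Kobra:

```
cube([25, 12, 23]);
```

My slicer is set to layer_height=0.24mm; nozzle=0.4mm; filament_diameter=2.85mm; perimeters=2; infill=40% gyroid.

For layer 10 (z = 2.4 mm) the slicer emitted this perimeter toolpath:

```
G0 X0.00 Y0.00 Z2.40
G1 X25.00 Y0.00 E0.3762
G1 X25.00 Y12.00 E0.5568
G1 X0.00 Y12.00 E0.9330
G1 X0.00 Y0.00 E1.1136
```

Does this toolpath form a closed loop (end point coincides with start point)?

yes

Start point (G0): (0.00, 0.00). End point (last G1): the path returns to the start — closed.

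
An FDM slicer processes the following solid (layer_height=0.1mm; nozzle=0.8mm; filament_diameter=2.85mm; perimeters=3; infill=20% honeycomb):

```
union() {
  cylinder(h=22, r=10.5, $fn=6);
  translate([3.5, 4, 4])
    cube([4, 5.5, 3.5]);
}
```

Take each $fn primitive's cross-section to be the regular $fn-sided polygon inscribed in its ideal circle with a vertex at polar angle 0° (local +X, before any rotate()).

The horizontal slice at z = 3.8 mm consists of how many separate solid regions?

1

At z = 3.8 mm: the r=10.5 cylinder contributes a regular 6-gon of circumradius 10.5; the cube at (3.5, 4) is not intersected at this z (z outside [4, 7.5]); Taking the union: only the r=10.5 cylinder is present, so the union is just that shape — 1 connected region. The result has 1 disconnected region.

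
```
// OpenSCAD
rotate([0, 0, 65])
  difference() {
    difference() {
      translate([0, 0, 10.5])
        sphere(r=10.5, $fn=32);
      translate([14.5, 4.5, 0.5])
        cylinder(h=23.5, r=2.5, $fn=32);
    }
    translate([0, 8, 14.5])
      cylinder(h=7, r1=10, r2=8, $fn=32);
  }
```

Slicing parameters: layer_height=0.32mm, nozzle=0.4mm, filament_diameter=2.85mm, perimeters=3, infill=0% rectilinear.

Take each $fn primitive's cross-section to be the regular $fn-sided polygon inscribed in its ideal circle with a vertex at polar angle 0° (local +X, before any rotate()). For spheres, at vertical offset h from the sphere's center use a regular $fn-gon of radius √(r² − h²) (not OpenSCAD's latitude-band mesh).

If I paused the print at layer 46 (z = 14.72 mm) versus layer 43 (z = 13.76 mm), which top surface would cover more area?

layer 43 (z = 13.76 mm)

Layer 46 (z = 14.72): the r=10.5 sphere contributes a regular 32-gon of circumradius √(10.5²−4.22²) = 9.615 (area = (32/2)·9.615²·sin(360°/32) = 288.55 mm²); the cylinder at (14.5, 4.5): section is a regular 32-gon, circumradius r=2.5 (area = (32/2)·2.500²·sin(360°/32) = 19.51 mm²); Taking the first minus the rest: starting from the r=10.5 sphere (288.55 mm²), the r=2.5 cylinder at (14.5, 4.5) misses the remaining region (no effect) — area = 288.55 mm²; the cone at (0, 8) contributes a regular 32-gon of circumradius 9.937 (interpolated between r1=10 and r2=8 at t=0.031) (area = (32/2)·9.937²·sin(360°/32) = 308.23 mm²); Subtracting the remaining from the first: starting from that combined region (288.55 mm²), the cone at (0, 8) partially overlaps it — only the 146.83 mm² overlap (of its 308.23 mm²) is removed, clipping the outline — area = 141.72 mm²; (rotated 65° about Z; rotation is an isometry so areas/perimeters/island counts are preserved). So its area = 141.72 mm². Layer 43 (z = 13.76): the r=10.5 sphere contributes a regular 32-gon of circumradius √(10.5²−3.26²) = 9.981 (area = (32/2)·9.981²·sin(360°/32) = 310.97 mm²); the r=2.5 cylinder at (14.5, 4.5) contributes a regular 32-gon of circumradius 2.5 (area = (32/2)·2.500²·sin(360°/32) = 19.51 mm²); Subtracting the remaining from the first: starting from the r=10.5 sphere (310.97 mm²), the r=2.5 cylinder at (14.5, 4.5) misses the remaining region (no effect) — area = 310.97 mm²; the cone at (0, 8) does not reach this height (z outside [14.5, 21.5]); After the difference (first − rest): none of the subtracted shapes is present at this height, so that combined region is unchanged — area = 310.97 mm²; (rotated 65° about Z; rotation is an isometry so areas/perimeters/island counts are preserved). So its area = 310.97 mm². Layer 43 is larger (310.97 vs 141.72 mm²).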